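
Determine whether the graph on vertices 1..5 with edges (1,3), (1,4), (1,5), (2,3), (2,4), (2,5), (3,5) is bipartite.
No (odd cycle of length 3: 3 -> 1 -> 5 -> 3)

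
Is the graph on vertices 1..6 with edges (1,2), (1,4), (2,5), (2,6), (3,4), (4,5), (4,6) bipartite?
Yes. Partition: {1, 3, 5, 6}, {2, 4}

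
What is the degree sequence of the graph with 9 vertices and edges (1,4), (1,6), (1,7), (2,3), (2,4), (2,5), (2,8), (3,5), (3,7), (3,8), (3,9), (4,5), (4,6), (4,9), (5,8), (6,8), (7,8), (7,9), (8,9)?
[6, 5, 5, 4, 4, 4, 4, 3, 3] (degrees: deg(1)=3, deg(2)=4, deg(3)=5, deg(4)=5, deg(5)=4, deg(6)=3, deg(7)=4, deg(8)=6, deg(9)=4)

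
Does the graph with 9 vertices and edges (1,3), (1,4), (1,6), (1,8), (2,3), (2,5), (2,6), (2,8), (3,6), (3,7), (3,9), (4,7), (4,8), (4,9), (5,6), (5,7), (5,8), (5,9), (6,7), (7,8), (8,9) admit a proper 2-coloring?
No (odd cycle of length 3: 6 -> 1 -> 3 -> 6)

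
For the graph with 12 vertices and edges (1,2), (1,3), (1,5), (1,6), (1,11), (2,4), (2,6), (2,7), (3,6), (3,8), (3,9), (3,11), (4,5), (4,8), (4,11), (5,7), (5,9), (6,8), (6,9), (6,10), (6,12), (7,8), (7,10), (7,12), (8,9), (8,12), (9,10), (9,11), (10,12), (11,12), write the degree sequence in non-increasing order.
[7, 6, 6, 5, 5, 5, 5, 5, 4, 4, 4, 4] (degrees: deg(1)=5, deg(2)=4, deg(3)=5, deg(4)=4, deg(5)=4, deg(6)=7, deg(7)=5, deg(8)=6, deg(9)=6, deg(10)=4, deg(11)=5, deg(12)=5)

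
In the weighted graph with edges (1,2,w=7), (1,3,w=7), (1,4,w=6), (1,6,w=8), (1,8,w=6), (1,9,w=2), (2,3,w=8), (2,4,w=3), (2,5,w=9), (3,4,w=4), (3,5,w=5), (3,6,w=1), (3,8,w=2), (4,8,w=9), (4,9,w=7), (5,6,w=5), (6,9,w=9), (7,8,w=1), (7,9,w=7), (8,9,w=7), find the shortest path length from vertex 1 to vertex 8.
6 (path: 1 -> 8; weights 6 = 6)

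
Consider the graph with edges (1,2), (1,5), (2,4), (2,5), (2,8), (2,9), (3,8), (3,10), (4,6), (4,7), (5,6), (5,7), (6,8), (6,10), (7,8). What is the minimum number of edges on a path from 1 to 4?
2 (path: 1 -> 2 -> 4, 2 edges)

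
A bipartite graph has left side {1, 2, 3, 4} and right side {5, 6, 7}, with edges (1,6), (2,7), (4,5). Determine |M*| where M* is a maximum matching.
3 (matching: (1,6), (2,7), (4,5); upper bound min(|L|,|R|) = min(4,3) = 3)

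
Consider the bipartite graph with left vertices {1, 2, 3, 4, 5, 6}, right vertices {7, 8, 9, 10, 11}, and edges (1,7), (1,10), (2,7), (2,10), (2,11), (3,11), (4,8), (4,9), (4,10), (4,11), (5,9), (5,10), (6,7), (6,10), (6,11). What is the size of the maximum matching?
5 (matching: (1,10), (2,11), (4,8), (5,9), (6,7); upper bound min(|L|,|R|) = min(6,5) = 5)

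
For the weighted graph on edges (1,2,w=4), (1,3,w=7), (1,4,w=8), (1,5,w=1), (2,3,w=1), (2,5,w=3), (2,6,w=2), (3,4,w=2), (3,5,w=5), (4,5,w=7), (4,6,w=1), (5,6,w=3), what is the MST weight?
8 (MST edges: (1,5,w=1), (2,3,w=1), (2,5,w=3), (2,6,w=2), (4,6,w=1); sum of weights 1 + 1 + 3 + 2 + 1 = 8)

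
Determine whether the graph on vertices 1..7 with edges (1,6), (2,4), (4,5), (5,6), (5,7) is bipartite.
Yes. Partition: {1, 2, 3, 5}, {4, 6, 7}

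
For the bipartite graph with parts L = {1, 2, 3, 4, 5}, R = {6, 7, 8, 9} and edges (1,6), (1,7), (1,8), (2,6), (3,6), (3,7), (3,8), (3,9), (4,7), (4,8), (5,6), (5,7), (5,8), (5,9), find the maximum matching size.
4 (matching: (1,8), (2,6), (3,9), (4,7); upper bound min(|L|,|R|) = min(5,4) = 4)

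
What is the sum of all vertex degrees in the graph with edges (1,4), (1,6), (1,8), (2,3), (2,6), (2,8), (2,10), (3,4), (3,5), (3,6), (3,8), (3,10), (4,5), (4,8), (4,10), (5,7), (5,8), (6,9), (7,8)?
38 (handshake: sum of degrees = 2|E| = 2 x 19 = 38)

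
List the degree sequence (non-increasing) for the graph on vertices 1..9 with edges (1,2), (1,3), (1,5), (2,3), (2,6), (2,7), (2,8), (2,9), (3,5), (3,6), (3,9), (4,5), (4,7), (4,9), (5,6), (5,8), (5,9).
[6, 6, 5, 4, 3, 3, 3, 2, 2] (degrees: deg(1)=3, deg(2)=6, deg(3)=5, deg(4)=3, deg(5)=6, deg(6)=3, deg(7)=2, deg(8)=2, deg(9)=4)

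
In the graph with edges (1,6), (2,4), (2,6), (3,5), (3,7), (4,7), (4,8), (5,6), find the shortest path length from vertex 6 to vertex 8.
3 (path: 6 -> 2 -> 4 -> 8, 3 edges)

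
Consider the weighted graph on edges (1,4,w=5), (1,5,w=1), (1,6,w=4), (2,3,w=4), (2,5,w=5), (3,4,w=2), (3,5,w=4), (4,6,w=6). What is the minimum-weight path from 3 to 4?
2 (path: 3 -> 4; weights 2 = 2)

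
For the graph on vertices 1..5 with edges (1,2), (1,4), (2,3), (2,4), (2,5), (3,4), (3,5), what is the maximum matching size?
2 (matching: (1,4), (2,5); upper bound floor(n/2) = floor(5/2) = 2)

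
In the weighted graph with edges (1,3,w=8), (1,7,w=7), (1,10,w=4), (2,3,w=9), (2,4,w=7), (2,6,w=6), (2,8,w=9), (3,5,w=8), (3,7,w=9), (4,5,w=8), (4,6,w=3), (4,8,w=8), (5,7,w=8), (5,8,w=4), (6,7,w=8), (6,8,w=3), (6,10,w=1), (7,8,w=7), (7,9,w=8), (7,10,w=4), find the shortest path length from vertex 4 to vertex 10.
4 (path: 4 -> 6 -> 10; weights 3 + 1 = 4)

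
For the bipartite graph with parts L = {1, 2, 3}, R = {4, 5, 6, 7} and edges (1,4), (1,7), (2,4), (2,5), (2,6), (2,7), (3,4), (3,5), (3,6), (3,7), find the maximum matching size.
3 (matching: (1,7), (2,6), (3,5); upper bound min(|L|,|R|) = min(3,4) = 3)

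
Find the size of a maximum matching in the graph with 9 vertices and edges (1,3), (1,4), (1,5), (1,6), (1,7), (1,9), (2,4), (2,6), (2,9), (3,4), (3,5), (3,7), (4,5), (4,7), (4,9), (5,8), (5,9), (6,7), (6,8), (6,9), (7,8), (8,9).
4 (matching: (1,7), (2,9), (3,5), (6,8); upper bound floor(n/2) = floor(9/2) = 4)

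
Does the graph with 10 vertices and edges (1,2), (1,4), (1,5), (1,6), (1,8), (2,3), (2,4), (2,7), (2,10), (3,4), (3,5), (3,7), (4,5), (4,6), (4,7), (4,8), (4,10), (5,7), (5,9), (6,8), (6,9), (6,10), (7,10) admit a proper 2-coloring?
No (odd cycle of length 3: 6 -> 1 -> 4 -> 6)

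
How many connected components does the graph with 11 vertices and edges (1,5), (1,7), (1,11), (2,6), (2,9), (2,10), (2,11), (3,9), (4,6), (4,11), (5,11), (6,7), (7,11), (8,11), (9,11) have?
1 (components: {1, 2, 3, 4, 5, 6, 7, 8, 9, 10, 11})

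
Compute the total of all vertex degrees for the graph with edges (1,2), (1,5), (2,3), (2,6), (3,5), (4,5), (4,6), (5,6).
16 (handshake: sum of degrees = 2|E| = 2 x 8 = 16)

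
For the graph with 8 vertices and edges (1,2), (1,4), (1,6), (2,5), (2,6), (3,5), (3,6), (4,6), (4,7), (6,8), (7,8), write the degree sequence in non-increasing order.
[5, 3, 3, 3, 2, 2, 2, 2] (degrees: deg(1)=3, deg(2)=3, deg(3)=2, deg(4)=3, deg(5)=2, deg(6)=5, deg(7)=2, deg(8)=2)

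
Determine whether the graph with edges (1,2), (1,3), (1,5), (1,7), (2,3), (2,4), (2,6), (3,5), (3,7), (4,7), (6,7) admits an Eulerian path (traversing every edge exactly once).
Yes — and in fact it has an Eulerian circuit (the graph is connected and all 7 vertices have even degree)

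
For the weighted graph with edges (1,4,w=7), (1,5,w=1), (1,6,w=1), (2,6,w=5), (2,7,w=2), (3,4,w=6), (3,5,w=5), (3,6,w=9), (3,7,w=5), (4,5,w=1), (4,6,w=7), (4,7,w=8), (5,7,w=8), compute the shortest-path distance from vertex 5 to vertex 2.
7 (path: 5 -> 1 -> 6 -> 2; weights 1 + 1 + 5 = 7)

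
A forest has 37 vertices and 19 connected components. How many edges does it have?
18 (Each of the 19 component trees on V_i vertices has V_i - 1 edges; summing gives V - C = 37 - 19 = 18)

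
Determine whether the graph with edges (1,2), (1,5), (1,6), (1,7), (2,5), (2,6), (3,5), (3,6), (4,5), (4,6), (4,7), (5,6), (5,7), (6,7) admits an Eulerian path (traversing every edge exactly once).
Yes (the graph is connected and exactly 2 vertices have odd degree: {2, 4}; any Eulerian path must start and end at those)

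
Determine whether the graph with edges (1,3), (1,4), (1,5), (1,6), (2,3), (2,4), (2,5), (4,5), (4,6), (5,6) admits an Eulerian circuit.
No (2 vertices have odd degree: {2, 6}; Eulerian circuit requires 0)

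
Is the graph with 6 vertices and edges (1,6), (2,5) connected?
No, it has 4 components: {1, 6}, {2, 5}, {3}, {4}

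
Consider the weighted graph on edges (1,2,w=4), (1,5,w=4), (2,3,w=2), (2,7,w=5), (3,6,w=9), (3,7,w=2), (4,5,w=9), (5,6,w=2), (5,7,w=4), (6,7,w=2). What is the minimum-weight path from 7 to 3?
2 (path: 7 -> 3; weights 2 = 2)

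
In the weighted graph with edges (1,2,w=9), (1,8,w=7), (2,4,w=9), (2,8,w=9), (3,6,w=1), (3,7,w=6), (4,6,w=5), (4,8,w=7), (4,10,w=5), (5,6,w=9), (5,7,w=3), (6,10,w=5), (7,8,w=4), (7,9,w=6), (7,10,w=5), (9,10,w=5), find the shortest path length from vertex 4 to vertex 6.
5 (path: 4 -> 6; weights 5 = 5)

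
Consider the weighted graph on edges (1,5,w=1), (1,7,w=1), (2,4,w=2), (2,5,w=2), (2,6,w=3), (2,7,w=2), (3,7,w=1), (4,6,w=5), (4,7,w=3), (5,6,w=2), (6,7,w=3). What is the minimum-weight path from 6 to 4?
5 (path: 6 -> 4; weights 5 = 5)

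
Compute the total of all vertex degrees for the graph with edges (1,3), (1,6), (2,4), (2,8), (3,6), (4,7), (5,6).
14 (handshake: sum of degrees = 2|E| = 2 x 7 = 14)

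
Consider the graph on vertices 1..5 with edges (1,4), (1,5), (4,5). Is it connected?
No, it has 3 components: {1, 4, 5}, {2}, {3}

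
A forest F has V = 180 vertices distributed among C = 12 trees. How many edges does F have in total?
168 (Each of the 12 component trees on V_i vertices has V_i - 1 edges; summing gives V - C = 180 - 12 = 168)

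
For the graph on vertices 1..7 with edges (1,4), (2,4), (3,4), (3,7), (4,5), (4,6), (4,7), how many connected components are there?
1 (components: {1, 2, 3, 4, 5, 6, 7})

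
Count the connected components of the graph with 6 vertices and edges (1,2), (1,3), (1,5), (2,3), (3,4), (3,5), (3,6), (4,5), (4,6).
1 (components: {1, 2, 3, 4, 5, 6})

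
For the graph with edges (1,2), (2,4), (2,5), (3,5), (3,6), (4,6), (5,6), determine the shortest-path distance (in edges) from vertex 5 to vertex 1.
2 (path: 5 -> 2 -> 1, 2 edges)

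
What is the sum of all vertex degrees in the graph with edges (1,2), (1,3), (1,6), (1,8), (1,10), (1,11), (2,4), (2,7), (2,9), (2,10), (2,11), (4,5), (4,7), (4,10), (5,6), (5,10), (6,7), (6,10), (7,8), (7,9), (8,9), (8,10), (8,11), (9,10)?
48 (handshake: sum of degrees = 2|E| = 2 x 24 = 48)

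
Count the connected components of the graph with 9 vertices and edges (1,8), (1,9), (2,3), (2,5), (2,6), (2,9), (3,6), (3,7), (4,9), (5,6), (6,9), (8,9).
1 (components: {1, 2, 3, 4, 5, 6, 7, 8, 9})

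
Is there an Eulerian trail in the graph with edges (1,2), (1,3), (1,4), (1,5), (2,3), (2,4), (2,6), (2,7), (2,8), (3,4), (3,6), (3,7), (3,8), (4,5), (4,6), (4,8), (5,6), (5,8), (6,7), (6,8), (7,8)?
Yes — and in fact it has an Eulerian circuit (the graph is connected and all 8 vertices have even degree)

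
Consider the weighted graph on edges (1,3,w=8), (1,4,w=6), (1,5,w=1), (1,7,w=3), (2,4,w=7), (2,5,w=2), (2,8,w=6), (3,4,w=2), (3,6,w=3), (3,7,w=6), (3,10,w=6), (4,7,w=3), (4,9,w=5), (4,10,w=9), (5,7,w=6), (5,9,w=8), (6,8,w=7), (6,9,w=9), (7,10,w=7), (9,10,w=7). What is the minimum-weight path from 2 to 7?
6 (path: 2 -> 5 -> 1 -> 7; weights 2 + 1 + 3 = 6)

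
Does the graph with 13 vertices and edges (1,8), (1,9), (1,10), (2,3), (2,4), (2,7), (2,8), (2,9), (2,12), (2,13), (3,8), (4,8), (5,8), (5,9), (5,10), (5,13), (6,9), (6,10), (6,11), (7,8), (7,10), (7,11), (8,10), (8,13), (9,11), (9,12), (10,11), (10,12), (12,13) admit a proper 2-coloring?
No (odd cycle of length 3: 8 -> 1 -> 10 -> 8)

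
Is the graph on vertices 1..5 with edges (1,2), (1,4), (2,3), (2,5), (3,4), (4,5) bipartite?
Yes. Partition: {1, 3, 5}, {2, 4}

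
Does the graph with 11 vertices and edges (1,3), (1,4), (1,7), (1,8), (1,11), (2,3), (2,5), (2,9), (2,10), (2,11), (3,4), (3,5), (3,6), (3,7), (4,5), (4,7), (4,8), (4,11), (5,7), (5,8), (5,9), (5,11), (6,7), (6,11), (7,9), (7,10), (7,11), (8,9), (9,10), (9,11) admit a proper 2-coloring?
No (odd cycle of length 3: 7 -> 1 -> 3 -> 7)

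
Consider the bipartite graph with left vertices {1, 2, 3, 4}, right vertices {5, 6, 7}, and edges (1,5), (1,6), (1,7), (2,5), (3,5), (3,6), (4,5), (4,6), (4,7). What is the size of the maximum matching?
3 (matching: (1,7), (2,5), (3,6); upper bound min(|L|,|R|) = min(4,3) = 3)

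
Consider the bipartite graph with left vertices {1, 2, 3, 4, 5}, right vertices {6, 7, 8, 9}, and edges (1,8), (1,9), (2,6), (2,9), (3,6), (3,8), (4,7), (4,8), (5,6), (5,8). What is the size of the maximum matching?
4 (matching: (1,9), (2,6), (3,8), (4,7); upper bound min(|L|,|R|) = min(5,4) = 4)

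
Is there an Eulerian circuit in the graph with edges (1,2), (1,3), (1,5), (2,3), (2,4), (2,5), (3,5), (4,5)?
No (2 vertices have odd degree: {1, 3}; Eulerian circuit requires 0)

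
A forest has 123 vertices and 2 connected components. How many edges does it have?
121 (Each of the 2 component trees on V_i vertices has V_i - 1 edges; summing gives V - C = 123 - 2 = 121)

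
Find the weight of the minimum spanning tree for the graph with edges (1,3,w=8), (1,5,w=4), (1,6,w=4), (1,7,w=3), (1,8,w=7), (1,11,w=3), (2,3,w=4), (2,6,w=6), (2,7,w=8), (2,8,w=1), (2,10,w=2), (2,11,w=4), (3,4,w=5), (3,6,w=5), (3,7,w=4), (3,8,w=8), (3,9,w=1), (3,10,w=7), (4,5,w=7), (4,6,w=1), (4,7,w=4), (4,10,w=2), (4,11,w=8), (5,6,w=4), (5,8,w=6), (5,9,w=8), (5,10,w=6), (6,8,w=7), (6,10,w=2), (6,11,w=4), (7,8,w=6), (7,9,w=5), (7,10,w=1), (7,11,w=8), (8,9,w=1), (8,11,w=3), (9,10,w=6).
19 (MST edges: (1,5,w=4), (1,7,w=3), (1,11,w=3), (2,8,w=1), (2,10,w=2), (3,9,w=1), (4,6,w=1), (4,10,w=2), (7,10,w=1), (8,9,w=1); sum of weights 4 + 3 + 3 + 1 + 2 + 1 + 1 + 2 + 1 + 1 = 19)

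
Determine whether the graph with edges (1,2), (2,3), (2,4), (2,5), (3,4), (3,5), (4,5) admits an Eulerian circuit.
No (4 vertices have odd degree: {1, 3, 4, 5}; Eulerian circuit requires 0)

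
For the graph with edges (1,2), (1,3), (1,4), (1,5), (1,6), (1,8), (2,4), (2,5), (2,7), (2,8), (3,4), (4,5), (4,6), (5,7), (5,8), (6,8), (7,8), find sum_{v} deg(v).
34 (handshake: sum of degrees = 2|E| = 2 x 17 = 34)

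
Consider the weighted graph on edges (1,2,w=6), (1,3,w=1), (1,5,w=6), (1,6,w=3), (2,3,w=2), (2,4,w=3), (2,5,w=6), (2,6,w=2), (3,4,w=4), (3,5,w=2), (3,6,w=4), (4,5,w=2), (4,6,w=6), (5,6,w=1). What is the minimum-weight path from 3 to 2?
2 (path: 3 -> 2; weights 2 = 2)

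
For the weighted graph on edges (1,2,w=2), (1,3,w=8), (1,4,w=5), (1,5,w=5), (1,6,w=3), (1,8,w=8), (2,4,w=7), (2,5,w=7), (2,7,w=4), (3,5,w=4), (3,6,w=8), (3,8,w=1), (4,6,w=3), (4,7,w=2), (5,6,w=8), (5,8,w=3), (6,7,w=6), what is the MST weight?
19 (MST edges: (1,2,w=2), (1,5,w=5), (1,6,w=3), (3,8,w=1), (4,6,w=3), (4,7,w=2), (5,8,w=3); sum of weights 2 + 5 + 3 + 1 + 3 + 2 + 3 = 19)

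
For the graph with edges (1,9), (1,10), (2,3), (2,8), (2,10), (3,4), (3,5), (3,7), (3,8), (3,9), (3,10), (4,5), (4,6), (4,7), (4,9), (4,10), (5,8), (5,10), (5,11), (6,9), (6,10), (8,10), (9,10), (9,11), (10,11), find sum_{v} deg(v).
50 (handshake: sum of degrees = 2|E| = 2 x 25 = 50)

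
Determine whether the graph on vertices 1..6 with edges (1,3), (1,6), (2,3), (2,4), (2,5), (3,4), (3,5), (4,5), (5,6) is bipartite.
No (odd cycle of length 3: 5 -> 3 -> 4 -> 5)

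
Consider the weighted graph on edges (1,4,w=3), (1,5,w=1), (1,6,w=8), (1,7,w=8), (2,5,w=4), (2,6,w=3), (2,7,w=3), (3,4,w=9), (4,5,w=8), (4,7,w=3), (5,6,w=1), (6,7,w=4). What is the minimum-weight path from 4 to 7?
3 (path: 4 -> 7; weights 3 = 3)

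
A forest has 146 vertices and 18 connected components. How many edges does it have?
128 (Each of the 18 component trees on V_i vertices has V_i - 1 edges; summing gives V - C = 146 - 18 = 128)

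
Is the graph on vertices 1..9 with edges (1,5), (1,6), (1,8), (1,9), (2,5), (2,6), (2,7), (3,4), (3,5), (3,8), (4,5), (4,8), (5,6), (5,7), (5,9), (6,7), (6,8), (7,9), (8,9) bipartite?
No (odd cycle of length 3: 8 -> 1 -> 9 -> 8)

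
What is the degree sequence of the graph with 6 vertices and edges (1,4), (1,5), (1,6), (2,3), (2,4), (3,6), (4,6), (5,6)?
[4, 3, 3, 2, 2, 2] (degrees: deg(1)=3, deg(2)=2, deg(3)=2, deg(4)=3, deg(5)=2, deg(6)=4)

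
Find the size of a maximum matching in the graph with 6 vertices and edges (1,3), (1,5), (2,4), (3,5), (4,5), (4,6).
2 (matching: (1,5), (4,6); upper bound floor(n/2) = floor(6/2) = 3)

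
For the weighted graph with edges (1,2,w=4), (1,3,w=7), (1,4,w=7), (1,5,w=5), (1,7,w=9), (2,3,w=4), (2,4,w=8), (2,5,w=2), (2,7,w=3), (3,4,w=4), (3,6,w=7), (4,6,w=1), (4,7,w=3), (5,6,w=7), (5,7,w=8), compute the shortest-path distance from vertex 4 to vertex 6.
1 (path: 4 -> 6; weights 1 = 1)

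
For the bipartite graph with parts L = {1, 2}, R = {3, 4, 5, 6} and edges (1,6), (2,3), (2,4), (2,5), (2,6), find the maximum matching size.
2 (matching: (1,6), (2,5); upper bound min(|L|,|R|) = min(2,4) = 2)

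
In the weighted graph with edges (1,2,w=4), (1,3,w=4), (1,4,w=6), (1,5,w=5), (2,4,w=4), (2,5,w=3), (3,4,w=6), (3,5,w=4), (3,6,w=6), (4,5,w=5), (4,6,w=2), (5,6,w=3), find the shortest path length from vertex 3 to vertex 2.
7 (path: 3 -> 5 -> 2; weights 4 + 3 = 7)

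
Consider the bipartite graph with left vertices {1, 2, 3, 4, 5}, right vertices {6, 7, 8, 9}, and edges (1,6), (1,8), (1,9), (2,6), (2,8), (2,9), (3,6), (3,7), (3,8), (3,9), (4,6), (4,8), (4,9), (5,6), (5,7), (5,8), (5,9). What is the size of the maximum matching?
4 (matching: (1,9), (2,8), (3,7), (4,6); upper bound min(|L|,|R|) = min(5,4) = 4)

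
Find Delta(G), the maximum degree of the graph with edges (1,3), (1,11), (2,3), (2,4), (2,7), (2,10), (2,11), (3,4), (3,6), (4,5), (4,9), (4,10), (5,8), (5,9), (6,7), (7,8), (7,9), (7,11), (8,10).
5 (attained at vertices 2, 4, 7)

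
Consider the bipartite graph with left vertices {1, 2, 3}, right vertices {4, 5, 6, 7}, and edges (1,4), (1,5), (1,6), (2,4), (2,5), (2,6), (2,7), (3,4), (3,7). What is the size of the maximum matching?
3 (matching: (1,6), (2,5), (3,7); upper bound min(|L|,|R|) = min(3,4) = 3)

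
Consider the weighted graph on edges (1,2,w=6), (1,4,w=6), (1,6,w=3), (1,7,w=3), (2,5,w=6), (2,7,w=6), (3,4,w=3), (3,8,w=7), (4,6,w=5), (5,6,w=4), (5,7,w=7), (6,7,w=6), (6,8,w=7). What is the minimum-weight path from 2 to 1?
6 (path: 2 -> 1; weights 6 = 6)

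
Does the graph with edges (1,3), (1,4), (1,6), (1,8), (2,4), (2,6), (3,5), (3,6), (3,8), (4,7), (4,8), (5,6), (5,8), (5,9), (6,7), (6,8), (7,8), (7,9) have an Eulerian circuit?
Yes (the graph is connected and all 9 vertices have even degree)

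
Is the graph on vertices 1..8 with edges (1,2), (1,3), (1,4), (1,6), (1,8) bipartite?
Yes. Partition: {1, 5, 7}, {2, 3, 4, 6, 8}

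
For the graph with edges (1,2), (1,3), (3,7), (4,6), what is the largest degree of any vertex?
2 (attained at vertices 1, 3)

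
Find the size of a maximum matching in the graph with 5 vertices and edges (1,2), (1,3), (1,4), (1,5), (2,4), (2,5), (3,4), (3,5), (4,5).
2 (matching: (1,4), (2,5); upper bound floor(n/2) = floor(5/2) = 2)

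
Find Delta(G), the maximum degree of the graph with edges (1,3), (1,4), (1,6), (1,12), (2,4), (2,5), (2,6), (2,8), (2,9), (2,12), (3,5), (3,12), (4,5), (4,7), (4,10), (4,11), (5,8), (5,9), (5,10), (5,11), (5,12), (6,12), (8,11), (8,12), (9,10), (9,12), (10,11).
8 (attained at vertex 5)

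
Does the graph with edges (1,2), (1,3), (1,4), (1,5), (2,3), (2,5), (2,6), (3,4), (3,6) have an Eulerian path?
Yes — and in fact it has an Eulerian circuit (the graph is connected and all 6 vertices have even degree)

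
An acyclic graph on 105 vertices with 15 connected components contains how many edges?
90 (Each of the 15 component trees on V_i vertices has V_i - 1 edges; summing gives V - C = 105 - 15 = 90)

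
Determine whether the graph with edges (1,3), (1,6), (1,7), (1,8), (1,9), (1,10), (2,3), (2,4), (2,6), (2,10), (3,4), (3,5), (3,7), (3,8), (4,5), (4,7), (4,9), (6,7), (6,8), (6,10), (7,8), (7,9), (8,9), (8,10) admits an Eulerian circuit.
No (2 vertices have odd degree: {4, 6}; Eulerian circuit requires 0)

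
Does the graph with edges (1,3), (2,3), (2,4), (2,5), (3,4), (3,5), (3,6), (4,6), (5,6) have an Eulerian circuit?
No (6 vertices have odd degree: {1, 2, 3, 4, 5, 6}; Eulerian circuit requires 0)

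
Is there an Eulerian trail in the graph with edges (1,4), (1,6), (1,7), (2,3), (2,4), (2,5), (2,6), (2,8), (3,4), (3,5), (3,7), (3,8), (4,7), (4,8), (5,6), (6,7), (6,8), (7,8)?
No (8 vertices have odd degree: {1, 2, 3, 4, 5, 6, 7, 8}; Eulerian path requires 0 or 2)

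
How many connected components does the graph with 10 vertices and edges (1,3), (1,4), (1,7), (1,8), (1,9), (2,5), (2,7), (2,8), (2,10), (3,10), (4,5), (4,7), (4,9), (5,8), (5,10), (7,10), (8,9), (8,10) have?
2 (components: {1, 2, 3, 4, 5, 7, 8, 9, 10}, {6})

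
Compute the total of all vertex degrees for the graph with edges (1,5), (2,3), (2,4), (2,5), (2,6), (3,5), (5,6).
14 (handshake: sum of degrees = 2|E| = 2 x 7 = 14)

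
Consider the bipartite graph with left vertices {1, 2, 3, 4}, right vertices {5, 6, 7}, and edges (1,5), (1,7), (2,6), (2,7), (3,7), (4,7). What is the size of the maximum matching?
3 (matching: (1,5), (2,6), (3,7); upper bound min(|L|,|R|) = min(4,3) = 3)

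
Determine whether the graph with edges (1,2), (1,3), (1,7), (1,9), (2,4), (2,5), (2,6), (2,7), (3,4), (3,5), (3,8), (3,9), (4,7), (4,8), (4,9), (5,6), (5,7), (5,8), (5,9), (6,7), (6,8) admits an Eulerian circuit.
No (4 vertices have odd degree: {2, 3, 4, 7}; Eulerian circuit requires 0)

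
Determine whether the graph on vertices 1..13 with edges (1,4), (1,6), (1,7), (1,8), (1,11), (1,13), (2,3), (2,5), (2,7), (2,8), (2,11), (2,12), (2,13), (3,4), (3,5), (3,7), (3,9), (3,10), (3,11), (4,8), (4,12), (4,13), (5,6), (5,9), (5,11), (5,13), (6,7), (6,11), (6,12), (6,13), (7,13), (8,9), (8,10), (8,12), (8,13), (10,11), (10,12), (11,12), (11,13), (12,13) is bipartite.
No (odd cycle of length 3: 6 -> 1 -> 7 -> 6)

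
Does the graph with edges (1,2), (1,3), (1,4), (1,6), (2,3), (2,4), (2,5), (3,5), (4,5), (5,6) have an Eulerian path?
Yes (the graph is connected and exactly 2 vertices have odd degree: {3, 4}; any Eulerian path must start and end at those)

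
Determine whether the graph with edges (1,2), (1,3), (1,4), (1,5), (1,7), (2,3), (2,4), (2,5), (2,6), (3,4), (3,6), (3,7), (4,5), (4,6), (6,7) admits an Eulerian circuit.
No (6 vertices have odd degree: {1, 2, 3, 4, 5, 7}; Eulerian circuit requires 0)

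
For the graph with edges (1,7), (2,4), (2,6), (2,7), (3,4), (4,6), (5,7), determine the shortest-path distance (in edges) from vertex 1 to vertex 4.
3 (path: 1 -> 7 -> 2 -> 4, 3 edges)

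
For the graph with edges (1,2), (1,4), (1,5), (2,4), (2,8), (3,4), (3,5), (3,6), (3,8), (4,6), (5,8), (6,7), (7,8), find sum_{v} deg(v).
26 (handshake: sum of degrees = 2|E| = 2 x 13 = 26)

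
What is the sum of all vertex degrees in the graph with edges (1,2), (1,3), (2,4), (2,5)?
8 (handshake: sum of degrees = 2|E| = 2 x 4 = 8)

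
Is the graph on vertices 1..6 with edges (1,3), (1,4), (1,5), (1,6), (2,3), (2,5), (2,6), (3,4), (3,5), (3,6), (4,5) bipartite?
No (odd cycle of length 3: 5 -> 1 -> 3 -> 5)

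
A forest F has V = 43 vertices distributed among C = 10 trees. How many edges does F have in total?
33 (Each of the 10 component trees on V_i vertices has V_i - 1 edges; summing gives V - C = 43 - 10 = 33)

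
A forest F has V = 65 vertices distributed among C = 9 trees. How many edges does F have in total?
56 (Each of the 9 component trees on V_i vertices has V_i - 1 edges; summing gives V - C = 65 - 9 = 56)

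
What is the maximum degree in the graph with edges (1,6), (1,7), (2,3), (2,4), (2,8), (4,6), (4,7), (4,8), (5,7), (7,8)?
4 (attained at vertices 4, 7)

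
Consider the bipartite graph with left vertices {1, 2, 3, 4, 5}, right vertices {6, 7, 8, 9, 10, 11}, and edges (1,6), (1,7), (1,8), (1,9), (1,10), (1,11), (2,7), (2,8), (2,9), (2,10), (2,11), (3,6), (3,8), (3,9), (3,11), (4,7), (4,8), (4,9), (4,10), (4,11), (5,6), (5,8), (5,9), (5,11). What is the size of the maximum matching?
5 (matching: (1,11), (2,10), (3,9), (4,7), (5,8); upper bound min(|L|,|R|) = min(5,6) = 5)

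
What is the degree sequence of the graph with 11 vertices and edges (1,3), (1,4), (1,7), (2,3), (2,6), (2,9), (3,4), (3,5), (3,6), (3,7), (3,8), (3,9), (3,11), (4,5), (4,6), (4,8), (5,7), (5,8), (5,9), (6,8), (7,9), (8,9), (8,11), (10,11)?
[9, 6, 5, 5, 5, 4, 4, 3, 3, 3, 1] (degrees: deg(1)=3, deg(2)=3, deg(3)=9, deg(4)=5, deg(5)=5, deg(6)=4, deg(7)=4, deg(8)=6, deg(9)=5, deg(10)=1, deg(11)=3)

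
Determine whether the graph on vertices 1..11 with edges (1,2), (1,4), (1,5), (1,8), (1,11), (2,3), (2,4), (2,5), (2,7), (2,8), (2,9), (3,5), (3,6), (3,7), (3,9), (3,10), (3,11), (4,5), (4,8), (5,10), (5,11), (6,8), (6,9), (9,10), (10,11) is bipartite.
No (odd cycle of length 3: 2 -> 1 -> 4 -> 2)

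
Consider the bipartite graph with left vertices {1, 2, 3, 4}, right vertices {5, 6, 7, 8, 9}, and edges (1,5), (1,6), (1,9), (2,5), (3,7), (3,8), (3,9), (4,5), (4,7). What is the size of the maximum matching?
4 (matching: (1,9), (2,5), (3,8), (4,7); upper bound min(|L|,|R|) = min(4,5) = 4)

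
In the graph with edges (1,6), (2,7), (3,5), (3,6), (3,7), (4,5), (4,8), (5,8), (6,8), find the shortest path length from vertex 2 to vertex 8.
4 (path: 2 -> 7 -> 3 -> 6 -> 8, 4 edges)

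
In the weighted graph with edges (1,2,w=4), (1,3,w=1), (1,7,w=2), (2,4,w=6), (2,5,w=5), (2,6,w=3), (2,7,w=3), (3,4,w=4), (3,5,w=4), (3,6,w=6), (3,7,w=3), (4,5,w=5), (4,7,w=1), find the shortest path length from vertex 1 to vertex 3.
1 (path: 1 -> 3; weights 1 = 1)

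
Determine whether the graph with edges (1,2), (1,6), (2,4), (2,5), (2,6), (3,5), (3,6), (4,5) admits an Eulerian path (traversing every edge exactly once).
Yes (the graph is connected and exactly 2 vertices have odd degree: {5, 6}; any Eulerian path must start and end at those)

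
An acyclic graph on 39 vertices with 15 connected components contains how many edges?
24 (Each of the 15 component trees on V_i vertices has V_i - 1 edges; summing gives V - C = 39 - 15 = 24)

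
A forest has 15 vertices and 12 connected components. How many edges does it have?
3 (Each of the 12 component trees on V_i vertices has V_i - 1 edges; summing gives V - C = 15 - 12 = 3)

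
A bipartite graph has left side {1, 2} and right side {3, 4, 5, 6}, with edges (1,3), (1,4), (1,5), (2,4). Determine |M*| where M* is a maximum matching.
2 (matching: (1,5), (2,4); upper bound min(|L|,|R|) = min(2,4) = 2)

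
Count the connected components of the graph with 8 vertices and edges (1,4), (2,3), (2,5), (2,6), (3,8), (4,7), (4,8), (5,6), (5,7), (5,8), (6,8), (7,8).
1 (components: {1, 2, 3, 4, 5, 6, 7, 8})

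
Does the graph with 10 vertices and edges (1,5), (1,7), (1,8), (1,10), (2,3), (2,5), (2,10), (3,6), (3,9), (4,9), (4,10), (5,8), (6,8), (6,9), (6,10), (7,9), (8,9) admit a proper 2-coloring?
No (odd cycle of length 3: 5 -> 1 -> 8 -> 5)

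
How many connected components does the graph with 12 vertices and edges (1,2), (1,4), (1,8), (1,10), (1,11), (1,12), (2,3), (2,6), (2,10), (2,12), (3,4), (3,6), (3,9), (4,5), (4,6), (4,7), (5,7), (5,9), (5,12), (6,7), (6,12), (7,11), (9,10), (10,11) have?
1 (components: {1, 2, 3, 4, 5, 6, 7, 8, 9, 10, 11, 12})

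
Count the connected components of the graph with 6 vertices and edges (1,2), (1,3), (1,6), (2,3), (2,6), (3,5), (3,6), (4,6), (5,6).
1 (components: {1, 2, 3, 4, 5, 6})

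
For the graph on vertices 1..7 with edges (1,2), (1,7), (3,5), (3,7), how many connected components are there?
3 (components: {1, 2, 3, 5, 7}, {4}, {6})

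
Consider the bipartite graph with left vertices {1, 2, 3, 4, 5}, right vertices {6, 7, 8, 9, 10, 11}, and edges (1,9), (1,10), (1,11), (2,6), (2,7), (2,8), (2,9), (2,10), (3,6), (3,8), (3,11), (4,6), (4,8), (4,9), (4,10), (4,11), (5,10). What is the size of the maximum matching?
5 (matching: (1,11), (2,7), (3,8), (4,9), (5,10); upper bound min(|L|,|R|) = min(5,6) = 5)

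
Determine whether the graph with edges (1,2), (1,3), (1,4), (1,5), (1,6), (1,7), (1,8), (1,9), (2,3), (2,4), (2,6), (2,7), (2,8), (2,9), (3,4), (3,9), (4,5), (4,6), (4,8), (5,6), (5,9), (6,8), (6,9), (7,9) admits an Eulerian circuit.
No (2 vertices have odd degree: {2, 7}; Eulerian circuit requires 0)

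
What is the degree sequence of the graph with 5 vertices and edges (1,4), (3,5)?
[1, 1, 1, 1, 0] (degrees: deg(1)=1, deg(2)=0, deg(3)=1, deg(4)=1, deg(5)=1)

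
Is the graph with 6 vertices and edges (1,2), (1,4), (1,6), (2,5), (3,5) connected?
Yes (BFS from 1 visits [1, 2, 4, 6, 5, 3] — all 6 vertices reached)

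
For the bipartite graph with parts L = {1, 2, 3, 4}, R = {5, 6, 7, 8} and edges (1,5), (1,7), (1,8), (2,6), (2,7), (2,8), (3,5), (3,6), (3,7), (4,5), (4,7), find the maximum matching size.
4 (matching: (1,8), (2,7), (3,6), (4,5); upper bound min(|L|,|R|) = min(4,4) = 4)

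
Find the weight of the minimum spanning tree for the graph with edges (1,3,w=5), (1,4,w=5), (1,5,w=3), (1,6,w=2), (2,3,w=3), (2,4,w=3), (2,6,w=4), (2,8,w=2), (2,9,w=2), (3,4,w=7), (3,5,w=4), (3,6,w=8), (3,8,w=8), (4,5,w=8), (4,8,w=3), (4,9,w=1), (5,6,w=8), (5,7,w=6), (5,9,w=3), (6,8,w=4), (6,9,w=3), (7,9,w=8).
22 (MST edges: (1,5,w=3), (1,6,w=2), (2,3,w=3), (2,8,w=2), (2,9,w=2), (4,9,w=1), (5,7,w=6), (5,9,w=3); sum of weights 3 + 2 + 3 + 2 + 2 + 1 + 6 + 3 = 22)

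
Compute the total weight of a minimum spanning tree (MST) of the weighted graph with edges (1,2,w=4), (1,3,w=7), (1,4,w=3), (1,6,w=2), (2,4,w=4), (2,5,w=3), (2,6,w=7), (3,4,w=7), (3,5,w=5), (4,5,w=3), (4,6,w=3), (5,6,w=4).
16 (MST edges: (1,4,w=3), (1,6,w=2), (2,5,w=3), (3,5,w=5), (4,5,w=3); sum of weights 3 + 2 + 3 + 5 + 3 = 16)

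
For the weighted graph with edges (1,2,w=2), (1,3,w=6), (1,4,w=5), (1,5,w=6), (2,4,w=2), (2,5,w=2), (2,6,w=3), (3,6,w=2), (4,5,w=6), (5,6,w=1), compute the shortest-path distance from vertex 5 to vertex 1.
4 (path: 5 -> 2 -> 1; weights 2 + 2 = 4)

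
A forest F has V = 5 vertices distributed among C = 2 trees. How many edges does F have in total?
3 (Each of the 2 component trees on V_i vertices has V_i - 1 edges; summing gives V - C = 5 - 2 = 3)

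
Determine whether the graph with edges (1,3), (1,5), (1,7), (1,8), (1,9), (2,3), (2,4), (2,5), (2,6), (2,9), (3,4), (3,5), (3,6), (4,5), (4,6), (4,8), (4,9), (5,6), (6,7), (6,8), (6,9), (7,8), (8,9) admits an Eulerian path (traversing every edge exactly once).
No (8 vertices have odd degree: {1, 2, 3, 5, 6, 7, 8, 9}; Eulerian path requires 0 or 2)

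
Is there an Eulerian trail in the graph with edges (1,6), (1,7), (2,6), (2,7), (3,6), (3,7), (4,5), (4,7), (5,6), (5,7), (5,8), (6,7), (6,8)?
Yes — and in fact it has an Eulerian circuit (the graph is connected and all 8 vertices have even degree)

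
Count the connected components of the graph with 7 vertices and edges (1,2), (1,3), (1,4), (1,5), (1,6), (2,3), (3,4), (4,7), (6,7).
1 (components: {1, 2, 3, 4, 5, 6, 7})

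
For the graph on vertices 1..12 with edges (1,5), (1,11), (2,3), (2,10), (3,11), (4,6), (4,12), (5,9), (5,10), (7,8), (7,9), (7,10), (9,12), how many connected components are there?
1 (components: {1, 2, 3, 4, 5, 6, 7, 8, 9, 10, 11, 12})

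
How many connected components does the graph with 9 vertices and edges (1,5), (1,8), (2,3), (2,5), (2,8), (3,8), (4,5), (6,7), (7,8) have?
2 (components: {1, 2, 3, 4, 5, 6, 7, 8}, {9})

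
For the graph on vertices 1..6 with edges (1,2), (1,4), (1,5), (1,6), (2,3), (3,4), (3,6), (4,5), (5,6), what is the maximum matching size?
3 (matching: (1,6), (2,3), (4,5); upper bound floor(n/2) = floor(6/2) = 3)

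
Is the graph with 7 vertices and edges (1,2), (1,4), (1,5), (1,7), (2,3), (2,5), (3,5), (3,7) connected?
No, it has 2 components: {1, 2, 3, 4, 5, 7}, {6}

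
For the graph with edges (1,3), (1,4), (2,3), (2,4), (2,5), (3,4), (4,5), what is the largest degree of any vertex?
4 (attained at vertex 4)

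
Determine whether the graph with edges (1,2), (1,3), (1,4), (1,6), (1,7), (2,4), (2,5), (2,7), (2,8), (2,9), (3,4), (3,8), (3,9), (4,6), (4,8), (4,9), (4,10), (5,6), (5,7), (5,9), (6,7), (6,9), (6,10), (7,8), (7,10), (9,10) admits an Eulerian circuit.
No (2 vertices have odd degree: {1, 4}; Eulerian circuit requires 0)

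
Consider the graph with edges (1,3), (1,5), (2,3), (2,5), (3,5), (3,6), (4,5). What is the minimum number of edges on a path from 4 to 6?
3 (path: 4 -> 5 -> 3 -> 6, 3 edges)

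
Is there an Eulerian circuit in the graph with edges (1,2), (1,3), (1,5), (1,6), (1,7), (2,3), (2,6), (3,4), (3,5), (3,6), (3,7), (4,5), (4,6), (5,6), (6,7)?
No (4 vertices have odd degree: {1, 2, 4, 7}; Eulerian circuit requires 0)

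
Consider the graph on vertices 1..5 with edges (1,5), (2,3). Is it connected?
No, it has 3 components: {1, 5}, {2, 3}, {4}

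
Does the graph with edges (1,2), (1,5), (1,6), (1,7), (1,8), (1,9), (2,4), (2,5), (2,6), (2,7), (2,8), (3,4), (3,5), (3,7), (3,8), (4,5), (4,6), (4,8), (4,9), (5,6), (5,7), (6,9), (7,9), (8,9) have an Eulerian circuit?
No (4 vertices have odd degree: {6, 7, 8, 9}; Eulerian circuit requires 0)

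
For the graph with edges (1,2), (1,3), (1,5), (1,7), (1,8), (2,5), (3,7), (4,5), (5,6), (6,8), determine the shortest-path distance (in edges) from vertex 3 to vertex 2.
2 (path: 3 -> 1 -> 2, 2 edges)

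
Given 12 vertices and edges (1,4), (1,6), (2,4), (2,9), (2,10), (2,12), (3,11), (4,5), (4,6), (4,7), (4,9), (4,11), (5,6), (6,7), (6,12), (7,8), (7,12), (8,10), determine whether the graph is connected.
Yes (BFS from 1 visits [1, 4, 6, 2, 5, 7, 9, 11, 12, 10, 8, 3] — all 12 vertices reached)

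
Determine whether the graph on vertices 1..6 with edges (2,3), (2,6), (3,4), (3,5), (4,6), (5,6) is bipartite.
Yes. Partition: {1, 2, 4, 5}, {3, 6}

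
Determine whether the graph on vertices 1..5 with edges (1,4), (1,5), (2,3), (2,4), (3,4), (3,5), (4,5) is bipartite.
No (odd cycle of length 3: 4 -> 1 -> 5 -> 4)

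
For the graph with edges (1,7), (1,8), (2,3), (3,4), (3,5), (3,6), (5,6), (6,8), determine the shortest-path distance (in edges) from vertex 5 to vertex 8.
2 (path: 5 -> 6 -> 8, 2 edges)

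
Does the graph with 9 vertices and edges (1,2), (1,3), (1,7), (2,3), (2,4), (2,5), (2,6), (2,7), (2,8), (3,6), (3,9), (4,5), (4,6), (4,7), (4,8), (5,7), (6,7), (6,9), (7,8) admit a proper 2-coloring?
No (odd cycle of length 3: 7 -> 1 -> 2 -> 7)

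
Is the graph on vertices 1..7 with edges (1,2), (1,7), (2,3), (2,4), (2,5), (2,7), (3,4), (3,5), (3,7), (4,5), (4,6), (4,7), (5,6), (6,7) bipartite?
No (odd cycle of length 3: 2 -> 1 -> 7 -> 2)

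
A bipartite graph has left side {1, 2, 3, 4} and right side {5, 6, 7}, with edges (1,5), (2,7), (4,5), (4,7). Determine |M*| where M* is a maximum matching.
2 (matching: (1,5), (2,7); upper bound min(|L|,|R|) = min(4,3) = 3)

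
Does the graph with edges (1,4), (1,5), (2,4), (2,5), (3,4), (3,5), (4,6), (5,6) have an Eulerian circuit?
Yes (the graph is connected and all 6 vertices have even degree)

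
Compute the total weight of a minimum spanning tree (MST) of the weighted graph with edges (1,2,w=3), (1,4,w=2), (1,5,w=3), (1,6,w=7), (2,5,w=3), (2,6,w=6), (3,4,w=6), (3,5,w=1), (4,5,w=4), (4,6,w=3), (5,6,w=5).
12 (MST edges: (1,2,w=3), (1,4,w=2), (1,5,w=3), (3,5,w=1), (4,6,w=3); sum of weights 3 + 2 + 3 + 1 + 3 = 12)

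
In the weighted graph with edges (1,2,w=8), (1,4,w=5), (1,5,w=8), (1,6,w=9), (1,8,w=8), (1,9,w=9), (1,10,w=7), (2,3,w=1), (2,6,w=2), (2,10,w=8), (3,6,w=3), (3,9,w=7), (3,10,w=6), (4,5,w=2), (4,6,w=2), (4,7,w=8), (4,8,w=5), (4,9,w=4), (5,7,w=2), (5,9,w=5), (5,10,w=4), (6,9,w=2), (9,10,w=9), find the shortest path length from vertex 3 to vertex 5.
7 (path: 3 -> 6 -> 4 -> 5; weights 3 + 2 + 2 = 7)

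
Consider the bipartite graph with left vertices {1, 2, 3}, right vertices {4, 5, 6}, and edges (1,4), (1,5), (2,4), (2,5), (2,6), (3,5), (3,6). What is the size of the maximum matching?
3 (matching: (1,5), (2,4), (3,6); upper bound min(|L|,|R|) = min(3,3) = 3)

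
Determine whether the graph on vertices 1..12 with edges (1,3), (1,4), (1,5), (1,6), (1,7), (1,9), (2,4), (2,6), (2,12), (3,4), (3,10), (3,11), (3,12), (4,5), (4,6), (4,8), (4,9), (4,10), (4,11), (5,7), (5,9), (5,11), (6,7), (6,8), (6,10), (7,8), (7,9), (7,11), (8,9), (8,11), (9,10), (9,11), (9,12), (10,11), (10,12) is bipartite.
No (odd cycle of length 3: 7 -> 1 -> 9 -> 7)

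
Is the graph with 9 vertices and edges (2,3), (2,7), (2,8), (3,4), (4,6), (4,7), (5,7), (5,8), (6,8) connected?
No, it has 3 components: {1}, {2, 3, 4, 5, 6, 7, 8}, {9}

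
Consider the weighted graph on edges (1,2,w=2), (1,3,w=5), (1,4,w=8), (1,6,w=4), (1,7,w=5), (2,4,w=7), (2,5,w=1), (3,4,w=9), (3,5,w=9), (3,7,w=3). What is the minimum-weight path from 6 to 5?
7 (path: 6 -> 1 -> 2 -> 5; weights 4 + 2 + 1 = 7)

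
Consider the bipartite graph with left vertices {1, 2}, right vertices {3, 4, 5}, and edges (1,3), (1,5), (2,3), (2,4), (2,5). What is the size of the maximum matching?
2 (matching: (1,5), (2,4); upper bound min(|L|,|R|) = min(2,3) = 2)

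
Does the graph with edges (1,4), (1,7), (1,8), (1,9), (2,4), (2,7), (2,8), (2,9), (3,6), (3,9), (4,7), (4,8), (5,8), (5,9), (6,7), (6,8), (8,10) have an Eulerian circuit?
No (2 vertices have odd degree: {6, 10}; Eulerian circuit requires 0)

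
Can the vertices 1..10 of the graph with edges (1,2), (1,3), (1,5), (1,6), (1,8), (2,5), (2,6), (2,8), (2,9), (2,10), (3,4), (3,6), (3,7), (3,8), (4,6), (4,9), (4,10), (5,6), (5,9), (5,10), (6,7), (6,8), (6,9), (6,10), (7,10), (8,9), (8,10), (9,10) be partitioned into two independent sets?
No (odd cycle of length 3: 8 -> 1 -> 3 -> 8)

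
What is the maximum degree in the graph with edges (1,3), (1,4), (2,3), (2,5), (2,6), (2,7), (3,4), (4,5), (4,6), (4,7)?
5 (attained at vertex 4)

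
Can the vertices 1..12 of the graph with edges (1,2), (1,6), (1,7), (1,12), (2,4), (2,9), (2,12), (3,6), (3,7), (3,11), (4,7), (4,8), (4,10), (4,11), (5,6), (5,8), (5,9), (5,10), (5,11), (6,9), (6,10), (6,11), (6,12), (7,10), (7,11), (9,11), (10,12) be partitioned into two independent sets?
No (odd cycle of length 3: 6 -> 1 -> 12 -> 6)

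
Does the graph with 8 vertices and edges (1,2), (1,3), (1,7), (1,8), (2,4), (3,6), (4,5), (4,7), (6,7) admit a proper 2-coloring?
Yes. Partition: {1, 4, 6}, {2, 3, 5, 7, 8}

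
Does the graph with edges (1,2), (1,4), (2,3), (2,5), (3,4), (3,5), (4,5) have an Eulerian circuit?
No (4 vertices have odd degree: {2, 3, 4, 5}; Eulerian circuit requires 0)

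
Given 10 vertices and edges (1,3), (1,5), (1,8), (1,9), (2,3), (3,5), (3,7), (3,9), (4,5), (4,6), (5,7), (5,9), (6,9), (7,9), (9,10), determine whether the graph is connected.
Yes (BFS from 1 visits [1, 3, 5, 8, 9, 2, 7, 4, 6, 10] — all 10 vertices reached)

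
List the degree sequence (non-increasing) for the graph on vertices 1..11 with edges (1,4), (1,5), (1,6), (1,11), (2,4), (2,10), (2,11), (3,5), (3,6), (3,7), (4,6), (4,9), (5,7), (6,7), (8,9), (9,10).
[4, 4, 4, 3, 3, 3, 3, 3, 2, 2, 1] (degrees: deg(1)=4, deg(2)=3, deg(3)=3, deg(4)=4, deg(5)=3, deg(6)=4, deg(7)=3, deg(8)=1, deg(9)=3, deg(10)=2, deg(11)=2)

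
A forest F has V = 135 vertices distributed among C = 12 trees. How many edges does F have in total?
123 (Each of the 12 component trees on V_i vertices has V_i - 1 edges; summing gives V - C = 135 - 12 = 123)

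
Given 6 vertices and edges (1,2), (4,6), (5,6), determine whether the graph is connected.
No, it has 3 components: {1, 2}, {3}, {4, 5, 6}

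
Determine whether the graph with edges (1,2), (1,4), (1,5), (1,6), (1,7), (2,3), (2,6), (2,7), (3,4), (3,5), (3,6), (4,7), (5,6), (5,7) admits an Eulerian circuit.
No (2 vertices have odd degree: {1, 4}; Eulerian circuit requires 0)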